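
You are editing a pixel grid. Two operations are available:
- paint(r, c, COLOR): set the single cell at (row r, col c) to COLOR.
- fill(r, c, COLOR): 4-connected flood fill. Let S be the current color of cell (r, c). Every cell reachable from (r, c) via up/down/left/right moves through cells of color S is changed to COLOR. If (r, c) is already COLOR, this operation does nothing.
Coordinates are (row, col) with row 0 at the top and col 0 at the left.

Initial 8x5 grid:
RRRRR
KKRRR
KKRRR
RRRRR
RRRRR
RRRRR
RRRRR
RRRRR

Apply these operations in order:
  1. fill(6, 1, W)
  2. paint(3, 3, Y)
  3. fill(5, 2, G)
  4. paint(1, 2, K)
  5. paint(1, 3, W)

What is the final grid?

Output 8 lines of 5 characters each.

Answer: GGGGG
KKKWG
KKGGG
GGGYG
GGGGG
GGGGG
GGGGG
GGGGG

Derivation:
After op 1 fill(6,1,W) [36 cells changed]:
WWWWW
KKWWW
KKWWW
WWWWW
WWWWW
WWWWW
WWWWW
WWWWW
After op 2 paint(3,3,Y):
WWWWW
KKWWW
KKWWW
WWWYW
WWWWW
WWWWW
WWWWW
WWWWW
After op 3 fill(5,2,G) [35 cells changed]:
GGGGG
KKGGG
KKGGG
GGGYG
GGGGG
GGGGG
GGGGG
GGGGG
After op 4 paint(1,2,K):
GGGGG
KKKGG
KKGGG
GGGYG
GGGGG
GGGGG
GGGGG
GGGGG
After op 5 paint(1,3,W):
GGGGG
KKKWG
KKGGG
GGGYG
GGGGG
GGGGG
GGGGG
GGGGG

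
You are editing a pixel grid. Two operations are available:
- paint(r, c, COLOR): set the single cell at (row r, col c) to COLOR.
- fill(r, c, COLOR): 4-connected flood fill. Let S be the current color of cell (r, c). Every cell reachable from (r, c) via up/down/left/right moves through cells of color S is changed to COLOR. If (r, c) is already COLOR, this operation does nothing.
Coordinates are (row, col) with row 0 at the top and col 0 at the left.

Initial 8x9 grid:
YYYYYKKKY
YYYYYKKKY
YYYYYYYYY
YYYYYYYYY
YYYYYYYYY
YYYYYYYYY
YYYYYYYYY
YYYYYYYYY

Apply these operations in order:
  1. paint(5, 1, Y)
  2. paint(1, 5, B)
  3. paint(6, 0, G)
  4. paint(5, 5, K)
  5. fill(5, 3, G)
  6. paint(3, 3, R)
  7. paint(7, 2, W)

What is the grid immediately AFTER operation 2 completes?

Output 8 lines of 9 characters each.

Answer: YYYYYKKKY
YYYYYBKKY
YYYYYYYYY
YYYYYYYYY
YYYYYYYYY
YYYYYYYYY
YYYYYYYYY
YYYYYYYYY

Derivation:
After op 1 paint(5,1,Y):
YYYYYKKKY
YYYYYKKKY
YYYYYYYYY
YYYYYYYYY
YYYYYYYYY
YYYYYYYYY
YYYYYYYYY
YYYYYYYYY
After op 2 paint(1,5,B):
YYYYYKKKY
YYYYYBKKY
YYYYYYYYY
YYYYYYYYY
YYYYYYYYY
YYYYYYYYY
YYYYYYYYY
YYYYYYYYY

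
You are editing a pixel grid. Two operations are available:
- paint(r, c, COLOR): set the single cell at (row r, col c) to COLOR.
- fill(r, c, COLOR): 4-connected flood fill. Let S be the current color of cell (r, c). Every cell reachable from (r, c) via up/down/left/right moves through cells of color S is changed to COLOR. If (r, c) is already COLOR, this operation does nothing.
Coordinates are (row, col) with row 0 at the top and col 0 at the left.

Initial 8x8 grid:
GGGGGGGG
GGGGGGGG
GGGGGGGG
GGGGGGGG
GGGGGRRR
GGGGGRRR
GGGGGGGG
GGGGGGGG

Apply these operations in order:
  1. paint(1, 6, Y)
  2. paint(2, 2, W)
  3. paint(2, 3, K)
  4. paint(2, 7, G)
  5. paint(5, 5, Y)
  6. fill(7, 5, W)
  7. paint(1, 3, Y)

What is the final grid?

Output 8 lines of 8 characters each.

Answer: WWWWWWWW
WWWYWWYW
WWWKWWWW
WWWWWWWW
WWWWWRRR
WWWWWYRR
WWWWWWWW
WWWWWWWW

Derivation:
After op 1 paint(1,6,Y):
GGGGGGGG
GGGGGGYG
GGGGGGGG
GGGGGGGG
GGGGGRRR
GGGGGRRR
GGGGGGGG
GGGGGGGG
After op 2 paint(2,2,W):
GGGGGGGG
GGGGGGYG
GGWGGGGG
GGGGGGGG
GGGGGRRR
GGGGGRRR
GGGGGGGG
GGGGGGGG
After op 3 paint(2,3,K):
GGGGGGGG
GGGGGGYG
GGWKGGGG
GGGGGGGG
GGGGGRRR
GGGGGRRR
GGGGGGGG
GGGGGGGG
After op 4 paint(2,7,G):
GGGGGGGG
GGGGGGYG
GGWKGGGG
GGGGGGGG
GGGGGRRR
GGGGGRRR
GGGGGGGG
GGGGGGGG
After op 5 paint(5,5,Y):
GGGGGGGG
GGGGGGYG
GGWKGGGG
GGGGGGGG
GGGGGRRR
GGGGGYRR
GGGGGGGG
GGGGGGGG
After op 6 fill(7,5,W) [55 cells changed]:
WWWWWWWW
WWWWWWYW
WWWKWWWW
WWWWWWWW
WWWWWRRR
WWWWWYRR
WWWWWWWW
WWWWWWWW
After op 7 paint(1,3,Y):
WWWWWWWW
WWWYWWYW
WWWKWWWW
WWWWWWWW
WWWWWRRR
WWWWWYRR
WWWWWWWW
WWWWWWWW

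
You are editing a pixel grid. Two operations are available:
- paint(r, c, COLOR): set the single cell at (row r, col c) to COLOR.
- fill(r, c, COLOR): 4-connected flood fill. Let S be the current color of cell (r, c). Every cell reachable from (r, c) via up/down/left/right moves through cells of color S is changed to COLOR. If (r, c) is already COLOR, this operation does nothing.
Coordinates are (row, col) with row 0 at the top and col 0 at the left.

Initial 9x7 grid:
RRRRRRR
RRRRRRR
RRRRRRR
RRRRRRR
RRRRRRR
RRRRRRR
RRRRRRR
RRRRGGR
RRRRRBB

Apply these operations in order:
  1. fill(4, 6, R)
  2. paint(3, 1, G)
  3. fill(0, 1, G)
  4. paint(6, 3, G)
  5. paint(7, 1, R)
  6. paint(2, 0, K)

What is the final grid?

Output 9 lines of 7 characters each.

After op 1 fill(4,6,R) [0 cells changed]:
RRRRRRR
RRRRRRR
RRRRRRR
RRRRRRR
RRRRRRR
RRRRRRR
RRRRRRR
RRRRGGR
RRRRRBB
After op 2 paint(3,1,G):
RRRRRRR
RRRRRRR
RRRRRRR
RGRRRRR
RRRRRRR
RRRRRRR
RRRRRRR
RRRRGGR
RRRRRBB
After op 3 fill(0,1,G) [58 cells changed]:
GGGGGGG
GGGGGGG
GGGGGGG
GGGGGGG
GGGGGGG
GGGGGGG
GGGGGGG
GGGGGGG
GGGGGBB
After op 4 paint(6,3,G):
GGGGGGG
GGGGGGG
GGGGGGG
GGGGGGG
GGGGGGG
GGGGGGG
GGGGGGG
GGGGGGG
GGGGGBB
After op 5 paint(7,1,R):
GGGGGGG
GGGGGGG
GGGGGGG
GGGGGGG
GGGGGGG
GGGGGGG
GGGGGGG
GRGGGGG
GGGGGBB
After op 6 paint(2,0,K):
GGGGGGG
GGGGGGG
KGGGGGG
GGGGGGG
GGGGGGG
GGGGGGG
GGGGGGG
GRGGGGG
GGGGGBB

Answer: GGGGGGG
GGGGGGG
KGGGGGG
GGGGGGG
GGGGGGG
GGGGGGG
GGGGGGG
GRGGGGG
GGGGGBB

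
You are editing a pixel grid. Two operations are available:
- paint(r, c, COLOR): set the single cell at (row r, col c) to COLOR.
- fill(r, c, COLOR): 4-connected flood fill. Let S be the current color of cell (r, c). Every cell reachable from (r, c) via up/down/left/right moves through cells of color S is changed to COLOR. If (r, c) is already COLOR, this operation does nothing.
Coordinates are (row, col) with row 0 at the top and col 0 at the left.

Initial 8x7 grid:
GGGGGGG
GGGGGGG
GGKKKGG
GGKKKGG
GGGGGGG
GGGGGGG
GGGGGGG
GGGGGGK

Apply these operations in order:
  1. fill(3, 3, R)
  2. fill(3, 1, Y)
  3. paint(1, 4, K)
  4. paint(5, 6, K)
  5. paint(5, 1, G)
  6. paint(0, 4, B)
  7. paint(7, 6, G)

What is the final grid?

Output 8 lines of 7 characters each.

After op 1 fill(3,3,R) [6 cells changed]:
GGGGGGG
GGGGGGG
GGRRRGG
GGRRRGG
GGGGGGG
GGGGGGG
GGGGGGG
GGGGGGK
After op 2 fill(3,1,Y) [49 cells changed]:
YYYYYYY
YYYYYYY
YYRRRYY
YYRRRYY
YYYYYYY
YYYYYYY
YYYYYYY
YYYYYYK
After op 3 paint(1,4,K):
YYYYYYY
YYYYKYY
YYRRRYY
YYRRRYY
YYYYYYY
YYYYYYY
YYYYYYY
YYYYYYK
After op 4 paint(5,6,K):
YYYYYYY
YYYYKYY
YYRRRYY
YYRRRYY
YYYYYYY
YYYYYYK
YYYYYYY
YYYYYYK
After op 5 paint(5,1,G):
YYYYYYY
YYYYKYY
YYRRRYY
YYRRRYY
YYYYYYY
YGYYYYK
YYYYYYY
YYYYYYK
After op 6 paint(0,4,B):
YYYYBYY
YYYYKYY
YYRRRYY
YYRRRYY
YYYYYYY
YGYYYYK
YYYYYYY
YYYYYYK
After op 7 paint(7,6,G):
YYYYBYY
YYYYKYY
YYRRRYY
YYRRRYY
YYYYYYY
YGYYYYK
YYYYYYY
YYYYYYG

Answer: YYYYBYY
YYYYKYY
YYRRRYY
YYRRRYY
YYYYYYY
YGYYYYK
YYYYYYY
YYYYYYG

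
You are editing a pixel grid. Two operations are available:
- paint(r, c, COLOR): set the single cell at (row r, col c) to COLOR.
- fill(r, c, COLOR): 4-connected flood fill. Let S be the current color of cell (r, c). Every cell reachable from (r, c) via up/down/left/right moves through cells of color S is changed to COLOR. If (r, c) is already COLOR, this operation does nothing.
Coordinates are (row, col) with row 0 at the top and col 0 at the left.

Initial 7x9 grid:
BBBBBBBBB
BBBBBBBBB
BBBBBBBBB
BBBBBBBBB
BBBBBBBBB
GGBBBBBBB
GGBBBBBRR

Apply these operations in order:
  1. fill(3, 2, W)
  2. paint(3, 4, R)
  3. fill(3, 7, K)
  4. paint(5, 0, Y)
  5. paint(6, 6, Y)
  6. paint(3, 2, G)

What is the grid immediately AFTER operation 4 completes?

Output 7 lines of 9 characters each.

After op 1 fill(3,2,W) [57 cells changed]:
WWWWWWWWW
WWWWWWWWW
WWWWWWWWW
WWWWWWWWW
WWWWWWWWW
GGWWWWWWW
GGWWWWWRR
After op 2 paint(3,4,R):
WWWWWWWWW
WWWWWWWWW
WWWWWWWWW
WWWWRWWWW
WWWWWWWWW
GGWWWWWWW
GGWWWWWRR
After op 3 fill(3,7,K) [56 cells changed]:
KKKKKKKKK
KKKKKKKKK
KKKKKKKKK
KKKKRKKKK
KKKKKKKKK
GGKKKKKKK
GGKKKKKRR
After op 4 paint(5,0,Y):
KKKKKKKKK
KKKKKKKKK
KKKKKKKKK
KKKKRKKKK
KKKKKKKKK
YGKKKKKKK
GGKKKKKRR

Answer: KKKKKKKKK
KKKKKKKKK
KKKKKKKKK
KKKKRKKKK
KKKKKKKKK
YGKKKKKKK
GGKKKKKRR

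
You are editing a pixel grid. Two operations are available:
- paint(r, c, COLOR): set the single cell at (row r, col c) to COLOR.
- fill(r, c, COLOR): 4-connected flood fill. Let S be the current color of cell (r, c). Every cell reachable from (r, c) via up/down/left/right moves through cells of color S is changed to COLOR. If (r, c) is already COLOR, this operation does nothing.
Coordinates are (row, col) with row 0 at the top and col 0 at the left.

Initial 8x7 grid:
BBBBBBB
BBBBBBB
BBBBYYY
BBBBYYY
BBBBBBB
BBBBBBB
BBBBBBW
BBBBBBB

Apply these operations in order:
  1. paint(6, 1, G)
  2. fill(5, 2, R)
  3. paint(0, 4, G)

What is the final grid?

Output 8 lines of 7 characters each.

Answer: RRRRGRR
RRRRRRR
RRRRYYY
RRRRYYY
RRRRRRR
RRRRRRR
RGRRRRW
RRRRRRR

Derivation:
After op 1 paint(6,1,G):
BBBBBBB
BBBBBBB
BBBBYYY
BBBBYYY
BBBBBBB
BBBBBBB
BGBBBBW
BBBBBBB
After op 2 fill(5,2,R) [48 cells changed]:
RRRRRRR
RRRRRRR
RRRRYYY
RRRRYYY
RRRRRRR
RRRRRRR
RGRRRRW
RRRRRRR
After op 3 paint(0,4,G):
RRRRGRR
RRRRRRR
RRRRYYY
RRRRYYY
RRRRRRR
RRRRRRR
RGRRRRW
RRRRRRR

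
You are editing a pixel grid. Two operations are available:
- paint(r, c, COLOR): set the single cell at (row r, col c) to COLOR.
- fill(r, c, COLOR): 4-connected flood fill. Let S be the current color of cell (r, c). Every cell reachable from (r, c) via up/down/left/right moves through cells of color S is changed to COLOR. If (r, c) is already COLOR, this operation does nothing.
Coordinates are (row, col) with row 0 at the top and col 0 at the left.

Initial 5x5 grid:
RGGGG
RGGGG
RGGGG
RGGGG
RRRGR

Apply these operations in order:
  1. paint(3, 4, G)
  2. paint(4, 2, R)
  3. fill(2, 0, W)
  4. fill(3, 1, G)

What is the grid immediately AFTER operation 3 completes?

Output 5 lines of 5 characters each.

Answer: WGGGG
WGGGG
WGGGG
WGGGG
WWWGR

Derivation:
After op 1 paint(3,4,G):
RGGGG
RGGGG
RGGGG
RGGGG
RRRGR
After op 2 paint(4,2,R):
RGGGG
RGGGG
RGGGG
RGGGG
RRRGR
After op 3 fill(2,0,W) [7 cells changed]:
WGGGG
WGGGG
WGGGG
WGGGG
WWWGR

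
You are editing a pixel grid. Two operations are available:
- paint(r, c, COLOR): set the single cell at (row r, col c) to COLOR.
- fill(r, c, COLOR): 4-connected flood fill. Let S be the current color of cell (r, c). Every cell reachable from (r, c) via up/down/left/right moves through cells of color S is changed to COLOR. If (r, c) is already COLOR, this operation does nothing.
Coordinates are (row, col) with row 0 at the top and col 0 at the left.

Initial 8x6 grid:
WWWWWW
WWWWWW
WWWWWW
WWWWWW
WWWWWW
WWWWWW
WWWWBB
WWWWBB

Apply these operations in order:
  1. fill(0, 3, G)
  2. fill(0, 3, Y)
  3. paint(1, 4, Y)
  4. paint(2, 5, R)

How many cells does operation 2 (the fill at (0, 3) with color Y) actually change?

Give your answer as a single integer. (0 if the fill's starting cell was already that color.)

After op 1 fill(0,3,G) [44 cells changed]:
GGGGGG
GGGGGG
GGGGGG
GGGGGG
GGGGGG
GGGGGG
GGGGBB
GGGGBB
After op 2 fill(0,3,Y) [44 cells changed]:
YYYYYY
YYYYYY
YYYYYY
YYYYYY
YYYYYY
YYYYYY
YYYYBB
YYYYBB

Answer: 44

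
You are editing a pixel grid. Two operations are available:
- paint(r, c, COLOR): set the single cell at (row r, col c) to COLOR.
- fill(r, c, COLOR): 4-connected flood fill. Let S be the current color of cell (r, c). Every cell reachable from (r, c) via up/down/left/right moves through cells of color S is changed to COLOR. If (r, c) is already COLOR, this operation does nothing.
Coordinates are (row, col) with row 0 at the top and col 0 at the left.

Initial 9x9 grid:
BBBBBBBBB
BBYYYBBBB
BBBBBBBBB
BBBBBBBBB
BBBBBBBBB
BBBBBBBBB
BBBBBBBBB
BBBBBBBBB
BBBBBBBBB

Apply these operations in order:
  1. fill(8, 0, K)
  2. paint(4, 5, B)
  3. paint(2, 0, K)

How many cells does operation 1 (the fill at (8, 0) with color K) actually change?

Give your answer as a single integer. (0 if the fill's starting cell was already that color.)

Answer: 78

Derivation:
After op 1 fill(8,0,K) [78 cells changed]:
KKKKKKKKK
KKYYYKKKK
KKKKKKKKK
KKKKKKKKK
KKKKKKKKK
KKKKKKKKK
KKKKKKKKK
KKKKKKKKK
KKKKKKKKK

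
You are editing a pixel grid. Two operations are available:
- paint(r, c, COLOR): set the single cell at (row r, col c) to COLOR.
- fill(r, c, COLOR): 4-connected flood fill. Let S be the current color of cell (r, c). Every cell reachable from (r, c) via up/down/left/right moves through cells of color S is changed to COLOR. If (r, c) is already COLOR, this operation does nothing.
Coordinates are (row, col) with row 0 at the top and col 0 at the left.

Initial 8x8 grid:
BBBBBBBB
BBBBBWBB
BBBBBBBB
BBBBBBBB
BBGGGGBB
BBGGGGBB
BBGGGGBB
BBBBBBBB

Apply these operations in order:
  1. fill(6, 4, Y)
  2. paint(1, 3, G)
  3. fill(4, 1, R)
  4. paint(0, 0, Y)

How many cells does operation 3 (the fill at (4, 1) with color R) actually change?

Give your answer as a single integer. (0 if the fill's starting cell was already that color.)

Answer: 50

Derivation:
After op 1 fill(6,4,Y) [12 cells changed]:
BBBBBBBB
BBBBBWBB
BBBBBBBB
BBBBBBBB
BBYYYYBB
BBYYYYBB
BBYYYYBB
BBBBBBBB
After op 2 paint(1,3,G):
BBBBBBBB
BBBGBWBB
BBBBBBBB
BBBBBBBB
BBYYYYBB
BBYYYYBB
BBYYYYBB
BBBBBBBB
After op 3 fill(4,1,R) [50 cells changed]:
RRRRRRRR
RRRGRWRR
RRRRRRRR
RRRRRRRR
RRYYYYRR
RRYYYYRR
RRYYYYRR
RRRRRRRR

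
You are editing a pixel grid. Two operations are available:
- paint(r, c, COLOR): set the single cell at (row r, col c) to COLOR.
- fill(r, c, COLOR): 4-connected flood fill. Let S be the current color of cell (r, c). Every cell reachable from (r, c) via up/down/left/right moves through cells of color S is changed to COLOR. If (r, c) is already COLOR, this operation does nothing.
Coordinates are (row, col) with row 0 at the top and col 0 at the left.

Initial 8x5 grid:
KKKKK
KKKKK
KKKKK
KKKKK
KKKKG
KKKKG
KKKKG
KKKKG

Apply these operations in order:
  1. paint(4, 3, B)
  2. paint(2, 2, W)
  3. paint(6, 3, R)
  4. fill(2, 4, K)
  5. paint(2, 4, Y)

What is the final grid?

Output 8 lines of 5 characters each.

After op 1 paint(4,3,B):
KKKKK
KKKKK
KKKKK
KKKKK
KKKBG
KKKKG
KKKKG
KKKKG
After op 2 paint(2,2,W):
KKKKK
KKKKK
KKWKK
KKKKK
KKKBG
KKKKG
KKKKG
KKKKG
After op 3 paint(6,3,R):
KKKKK
KKKKK
KKWKK
KKKKK
KKKBG
KKKKG
KKKRG
KKKKG
After op 4 fill(2,4,K) [0 cells changed]:
KKKKK
KKKKK
KKWKK
KKKKK
KKKBG
KKKKG
KKKRG
KKKKG
After op 5 paint(2,4,Y):
KKKKK
KKKKK
KKWKY
KKKKK
KKKBG
KKKKG
KKKRG
KKKKG

Answer: KKKKK
KKKKK
KKWKY
KKKKK
KKKBG
KKKKG
KKKRG
KKKKG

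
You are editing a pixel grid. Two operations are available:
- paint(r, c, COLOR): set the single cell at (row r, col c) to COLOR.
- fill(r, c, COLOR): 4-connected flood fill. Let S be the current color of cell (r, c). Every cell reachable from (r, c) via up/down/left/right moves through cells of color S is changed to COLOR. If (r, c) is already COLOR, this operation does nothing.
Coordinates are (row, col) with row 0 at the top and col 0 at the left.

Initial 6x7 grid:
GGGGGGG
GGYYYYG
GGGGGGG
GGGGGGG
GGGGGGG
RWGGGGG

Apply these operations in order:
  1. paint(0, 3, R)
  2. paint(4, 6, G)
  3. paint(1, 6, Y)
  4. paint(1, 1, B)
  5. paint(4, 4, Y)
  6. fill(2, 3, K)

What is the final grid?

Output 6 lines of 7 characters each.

After op 1 paint(0,3,R):
GGGRGGG
GGYYYYG
GGGGGGG
GGGGGGG
GGGGGGG
RWGGGGG
After op 2 paint(4,6,G):
GGGRGGG
GGYYYYG
GGGGGGG
GGGGGGG
GGGGGGG
RWGGGGG
After op 3 paint(1,6,Y):
GGGRGGG
GGYYYYY
GGGGGGG
GGGGGGG
GGGGGGG
RWGGGGG
After op 4 paint(1,1,B):
GGGRGGG
GBYYYYY
GGGGGGG
GGGGGGG
GGGGGGG
RWGGGGG
After op 5 paint(4,4,Y):
GGGRGGG
GBYYYYY
GGGGGGG
GGGGGGG
GGGGYGG
RWGGGGG
After op 6 fill(2,3,K) [29 cells changed]:
KKKRGGG
KBYYYYY
KKKKKKK
KKKKKKK
KKKKYKK
RWKKKKK

Answer: KKKRGGG
KBYYYYY
KKKKKKK
KKKKKKK
KKKKYKK
RWKKKKK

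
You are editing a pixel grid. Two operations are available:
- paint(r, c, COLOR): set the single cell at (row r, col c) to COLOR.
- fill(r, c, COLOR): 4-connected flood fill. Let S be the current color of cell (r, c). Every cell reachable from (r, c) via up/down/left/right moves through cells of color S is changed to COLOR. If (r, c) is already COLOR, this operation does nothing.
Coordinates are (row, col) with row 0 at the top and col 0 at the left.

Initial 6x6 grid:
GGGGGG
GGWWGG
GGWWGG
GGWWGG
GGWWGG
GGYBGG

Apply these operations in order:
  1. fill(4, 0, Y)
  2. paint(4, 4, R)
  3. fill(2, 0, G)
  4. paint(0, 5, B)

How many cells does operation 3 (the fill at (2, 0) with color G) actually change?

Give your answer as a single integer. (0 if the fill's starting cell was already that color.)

Answer: 26

Derivation:
After op 1 fill(4,0,Y) [26 cells changed]:
YYYYYY
YYWWYY
YYWWYY
YYWWYY
YYWWYY
YYYBYY
After op 2 paint(4,4,R):
YYYYYY
YYWWYY
YYWWYY
YYWWYY
YYWWRY
YYYBYY
After op 3 fill(2,0,G) [26 cells changed]:
GGGGGG
GGWWGG
GGWWGG
GGWWGG
GGWWRG
GGGBGG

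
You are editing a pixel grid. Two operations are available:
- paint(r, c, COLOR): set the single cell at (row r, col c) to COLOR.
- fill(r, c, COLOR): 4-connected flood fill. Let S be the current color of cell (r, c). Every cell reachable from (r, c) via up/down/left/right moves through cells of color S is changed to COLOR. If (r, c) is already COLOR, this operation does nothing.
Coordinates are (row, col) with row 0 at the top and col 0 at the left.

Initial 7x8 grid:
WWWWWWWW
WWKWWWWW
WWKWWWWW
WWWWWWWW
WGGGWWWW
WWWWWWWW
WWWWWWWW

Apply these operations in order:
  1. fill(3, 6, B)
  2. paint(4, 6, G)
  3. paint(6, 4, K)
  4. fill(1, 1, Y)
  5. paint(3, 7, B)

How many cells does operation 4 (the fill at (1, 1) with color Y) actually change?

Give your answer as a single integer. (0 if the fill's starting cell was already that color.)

After op 1 fill(3,6,B) [51 cells changed]:
BBBBBBBB
BBKBBBBB
BBKBBBBB
BBBBBBBB
BGGGBBBB
BBBBBBBB
BBBBBBBB
After op 2 paint(4,6,G):
BBBBBBBB
BBKBBBBB
BBKBBBBB
BBBBBBBB
BGGGBBGB
BBBBBBBB
BBBBBBBB
After op 3 paint(6,4,K):
BBBBBBBB
BBKBBBBB
BBKBBBBB
BBBBBBBB
BGGGBBGB
BBBBBBBB
BBBBKBBB
After op 4 fill(1,1,Y) [49 cells changed]:
YYYYYYYY
YYKYYYYY
YYKYYYYY
YYYYYYYY
YGGGYYGY
YYYYYYYY
YYYYKYYY

Answer: 49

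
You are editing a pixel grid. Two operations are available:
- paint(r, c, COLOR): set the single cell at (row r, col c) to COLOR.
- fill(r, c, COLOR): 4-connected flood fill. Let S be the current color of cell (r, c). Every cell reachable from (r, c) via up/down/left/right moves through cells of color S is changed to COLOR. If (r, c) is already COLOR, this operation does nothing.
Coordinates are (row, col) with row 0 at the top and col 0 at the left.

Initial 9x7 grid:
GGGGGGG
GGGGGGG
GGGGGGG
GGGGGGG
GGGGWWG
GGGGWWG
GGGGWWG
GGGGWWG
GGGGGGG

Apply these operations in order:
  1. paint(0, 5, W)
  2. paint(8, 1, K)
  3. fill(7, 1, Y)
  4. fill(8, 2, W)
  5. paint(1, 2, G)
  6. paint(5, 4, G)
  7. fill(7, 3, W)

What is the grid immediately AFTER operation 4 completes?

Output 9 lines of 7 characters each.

Answer: WWWWWWW
WWWWWWW
WWWWWWW
WWWWWWW
WWWWWWW
WWWWWWW
WWWWWWW
WWWWWWW
WKWWWWW

Derivation:
After op 1 paint(0,5,W):
GGGGGWG
GGGGGGG
GGGGGGG
GGGGGGG
GGGGWWG
GGGGWWG
GGGGWWG
GGGGWWG
GGGGGGG
After op 2 paint(8,1,K):
GGGGGWG
GGGGGGG
GGGGGGG
GGGGGGG
GGGGWWG
GGGGWWG
GGGGWWG
GGGGWWG
GKGGGGG
After op 3 fill(7,1,Y) [53 cells changed]:
YYYYYWY
YYYYYYY
YYYYYYY
YYYYYYY
YYYYWWY
YYYYWWY
YYYYWWY
YYYYWWY
YKYYYYY
After op 4 fill(8,2,W) [53 cells changed]:
WWWWWWW
WWWWWWW
WWWWWWW
WWWWWWW
WWWWWWW
WWWWWWW
WWWWWWW
WWWWWWW
WKWWWWW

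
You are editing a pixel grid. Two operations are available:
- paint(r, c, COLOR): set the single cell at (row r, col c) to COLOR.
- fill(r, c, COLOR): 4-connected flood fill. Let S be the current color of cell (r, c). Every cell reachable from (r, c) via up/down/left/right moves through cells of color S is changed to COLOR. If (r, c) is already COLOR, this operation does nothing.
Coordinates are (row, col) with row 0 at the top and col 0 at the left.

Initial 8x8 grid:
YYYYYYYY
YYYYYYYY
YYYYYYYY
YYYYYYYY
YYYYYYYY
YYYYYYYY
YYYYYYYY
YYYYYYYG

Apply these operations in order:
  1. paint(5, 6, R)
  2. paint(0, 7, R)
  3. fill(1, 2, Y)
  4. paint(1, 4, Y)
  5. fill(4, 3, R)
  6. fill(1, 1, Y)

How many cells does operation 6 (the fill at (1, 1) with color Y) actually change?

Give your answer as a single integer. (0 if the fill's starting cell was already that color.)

Answer: 63

Derivation:
After op 1 paint(5,6,R):
YYYYYYYY
YYYYYYYY
YYYYYYYY
YYYYYYYY
YYYYYYYY
YYYYYYRY
YYYYYYYY
YYYYYYYG
After op 2 paint(0,7,R):
YYYYYYYR
YYYYYYYY
YYYYYYYY
YYYYYYYY
YYYYYYYY
YYYYYYRY
YYYYYYYY
YYYYYYYG
After op 3 fill(1,2,Y) [0 cells changed]:
YYYYYYYR
YYYYYYYY
YYYYYYYY
YYYYYYYY
YYYYYYYY
YYYYYYRY
YYYYYYYY
YYYYYYYG
After op 4 paint(1,4,Y):
YYYYYYYR
YYYYYYYY
YYYYYYYY
YYYYYYYY
YYYYYYYY
YYYYYYRY
YYYYYYYY
YYYYYYYG
After op 5 fill(4,3,R) [61 cells changed]:
RRRRRRRR
RRRRRRRR
RRRRRRRR
RRRRRRRR
RRRRRRRR
RRRRRRRR
RRRRRRRR
RRRRRRRG
After op 6 fill(1,1,Y) [63 cells changed]:
YYYYYYYY
YYYYYYYY
YYYYYYYY
YYYYYYYY
YYYYYYYY
YYYYYYYY
YYYYYYYY
YYYYYYYG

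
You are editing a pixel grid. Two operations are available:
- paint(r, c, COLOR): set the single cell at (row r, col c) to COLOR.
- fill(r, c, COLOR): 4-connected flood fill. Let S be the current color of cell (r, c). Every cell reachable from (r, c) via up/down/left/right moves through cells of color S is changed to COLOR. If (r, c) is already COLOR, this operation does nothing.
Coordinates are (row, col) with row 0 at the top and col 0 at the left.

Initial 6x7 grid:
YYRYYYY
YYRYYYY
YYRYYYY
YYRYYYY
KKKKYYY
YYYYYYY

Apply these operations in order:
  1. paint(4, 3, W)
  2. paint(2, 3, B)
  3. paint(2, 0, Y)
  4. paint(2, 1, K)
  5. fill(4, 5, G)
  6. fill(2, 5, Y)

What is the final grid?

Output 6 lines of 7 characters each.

After op 1 paint(4,3,W):
YYRYYYY
YYRYYYY
YYRYYYY
YYRYYYY
KKKWYYY
YYYYYYY
After op 2 paint(2,3,B):
YYRYYYY
YYRYYYY
YYRBYYY
YYRYYYY
KKKWYYY
YYYYYYY
After op 3 paint(2,0,Y):
YYRYYYY
YYRYYYY
YYRBYYY
YYRYYYY
KKKWYYY
YYYYYYY
After op 4 paint(2,1,K):
YYRYYYY
YYRYYYY
YKRBYYY
YYRYYYY
KKKWYYY
YYYYYYY
After op 5 fill(4,5,G) [25 cells changed]:
YYRGGGG
YYRGGGG
YKRBGGG
YYRGGGG
KKKWGGG
GGGGGGG
After op 6 fill(2,5,Y) [25 cells changed]:
YYRYYYY
YYRYYYY
YKRBYYY
YYRYYYY
KKKWYYY
YYYYYYY

Answer: YYRYYYY
YYRYYYY
YKRBYYY
YYRYYYY
KKKWYYY
YYYYYYY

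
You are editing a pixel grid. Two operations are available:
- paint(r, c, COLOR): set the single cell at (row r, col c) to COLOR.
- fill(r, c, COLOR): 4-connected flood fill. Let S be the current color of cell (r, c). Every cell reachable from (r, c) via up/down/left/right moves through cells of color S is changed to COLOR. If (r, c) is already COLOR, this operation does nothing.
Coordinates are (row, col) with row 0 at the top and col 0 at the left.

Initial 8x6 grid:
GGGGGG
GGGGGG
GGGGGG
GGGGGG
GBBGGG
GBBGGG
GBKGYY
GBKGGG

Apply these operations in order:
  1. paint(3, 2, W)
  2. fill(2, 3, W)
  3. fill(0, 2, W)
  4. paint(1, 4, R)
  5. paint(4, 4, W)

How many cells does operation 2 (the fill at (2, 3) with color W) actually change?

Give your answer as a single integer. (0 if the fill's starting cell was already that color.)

After op 1 paint(3,2,W):
GGGGGG
GGGGGG
GGGGGG
GGWGGG
GBBGGG
GBBGGG
GBKGYY
GBKGGG
After op 2 fill(2,3,W) [37 cells changed]:
WWWWWW
WWWWWW
WWWWWW
WWWWWW
WBBWWW
WBBWWW
WBKWYY
WBKWWW

Answer: 37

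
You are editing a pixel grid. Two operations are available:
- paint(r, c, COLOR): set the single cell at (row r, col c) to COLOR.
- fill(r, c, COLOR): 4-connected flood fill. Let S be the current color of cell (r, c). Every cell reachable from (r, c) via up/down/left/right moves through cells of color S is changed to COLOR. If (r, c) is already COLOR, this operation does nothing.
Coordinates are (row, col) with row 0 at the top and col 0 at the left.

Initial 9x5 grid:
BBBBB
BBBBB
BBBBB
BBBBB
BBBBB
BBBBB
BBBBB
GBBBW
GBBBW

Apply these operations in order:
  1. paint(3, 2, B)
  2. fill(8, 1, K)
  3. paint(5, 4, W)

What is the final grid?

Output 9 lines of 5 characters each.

Answer: KKKKK
KKKKK
KKKKK
KKKKK
KKKKK
KKKKW
KKKKK
GKKKW
GKKKW

Derivation:
After op 1 paint(3,2,B):
BBBBB
BBBBB
BBBBB
BBBBB
BBBBB
BBBBB
BBBBB
GBBBW
GBBBW
After op 2 fill(8,1,K) [41 cells changed]:
KKKKK
KKKKK
KKKKK
KKKKK
KKKKK
KKKKK
KKKKK
GKKKW
GKKKW
After op 3 paint(5,4,W):
KKKKK
KKKKK
KKKKK
KKKKK
KKKKK
KKKKW
KKKKK
GKKKW
GKKKW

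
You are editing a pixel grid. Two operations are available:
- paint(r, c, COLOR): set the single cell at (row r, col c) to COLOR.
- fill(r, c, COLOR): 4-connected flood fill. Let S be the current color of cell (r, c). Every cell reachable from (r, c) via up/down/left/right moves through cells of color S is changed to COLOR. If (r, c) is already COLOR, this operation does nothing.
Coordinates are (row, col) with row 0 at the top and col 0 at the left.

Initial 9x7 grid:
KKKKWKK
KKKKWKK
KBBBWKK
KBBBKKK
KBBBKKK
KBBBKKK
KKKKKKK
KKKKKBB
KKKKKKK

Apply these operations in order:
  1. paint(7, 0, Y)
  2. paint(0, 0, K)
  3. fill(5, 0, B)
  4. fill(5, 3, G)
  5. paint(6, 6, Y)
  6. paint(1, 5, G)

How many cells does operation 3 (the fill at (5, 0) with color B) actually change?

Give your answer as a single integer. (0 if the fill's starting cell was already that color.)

Answer: 45

Derivation:
After op 1 paint(7,0,Y):
KKKKWKK
KKKKWKK
KBBBWKK
KBBBKKK
KBBBKKK
KBBBKKK
KKKKKKK
YKKKKBB
KKKKKKK
After op 2 paint(0,0,K):
KKKKWKK
KKKKWKK
KBBBWKK
KBBBKKK
KBBBKKK
KBBBKKK
KKKKKKK
YKKKKBB
KKKKKKK
After op 3 fill(5,0,B) [45 cells changed]:
BBBBWBB
BBBBWBB
BBBBWBB
BBBBBBB
BBBBBBB
BBBBBBB
BBBBBBB
YBBBBBB
BBBBBBB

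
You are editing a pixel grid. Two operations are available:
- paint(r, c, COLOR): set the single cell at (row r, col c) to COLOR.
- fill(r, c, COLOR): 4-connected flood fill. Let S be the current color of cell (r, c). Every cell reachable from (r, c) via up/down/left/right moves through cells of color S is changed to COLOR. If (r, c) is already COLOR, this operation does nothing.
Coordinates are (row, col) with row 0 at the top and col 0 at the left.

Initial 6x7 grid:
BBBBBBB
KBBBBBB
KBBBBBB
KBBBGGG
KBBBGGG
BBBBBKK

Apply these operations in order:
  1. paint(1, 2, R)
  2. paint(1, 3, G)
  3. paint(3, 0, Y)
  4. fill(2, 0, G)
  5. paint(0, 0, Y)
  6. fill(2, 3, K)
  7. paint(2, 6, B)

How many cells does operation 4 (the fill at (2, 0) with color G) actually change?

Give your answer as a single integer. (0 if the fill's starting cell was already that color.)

Answer: 2

Derivation:
After op 1 paint(1,2,R):
BBBBBBB
KBRBBBB
KBBBBBB
KBBBGGG
KBBBGGG
BBBBBKK
After op 2 paint(1,3,G):
BBBBBBB
KBRGBBB
KBBBBBB
KBBBGGG
KBBBGGG
BBBBBKK
After op 3 paint(3,0,Y):
BBBBBBB
KBRGBBB
KBBBBBB
YBBBGGG
KBBBGGG
BBBBBKK
After op 4 fill(2,0,G) [2 cells changed]:
BBBBBBB
GBRGBBB
GBBBBBB
YBBBGGG
KBBBGGG
BBBBBKK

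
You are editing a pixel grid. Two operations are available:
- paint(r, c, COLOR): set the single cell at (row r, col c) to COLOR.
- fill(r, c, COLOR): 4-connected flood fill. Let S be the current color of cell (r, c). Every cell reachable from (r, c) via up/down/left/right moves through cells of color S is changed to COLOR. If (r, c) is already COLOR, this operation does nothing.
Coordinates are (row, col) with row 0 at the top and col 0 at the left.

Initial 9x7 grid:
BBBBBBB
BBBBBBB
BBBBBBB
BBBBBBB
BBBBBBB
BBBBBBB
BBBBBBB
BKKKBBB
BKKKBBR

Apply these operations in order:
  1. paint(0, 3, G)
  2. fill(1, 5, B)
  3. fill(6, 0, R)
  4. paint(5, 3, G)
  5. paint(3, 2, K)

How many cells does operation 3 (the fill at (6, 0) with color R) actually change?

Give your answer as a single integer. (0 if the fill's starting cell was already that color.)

Answer: 55

Derivation:
After op 1 paint(0,3,G):
BBBGBBB
BBBBBBB
BBBBBBB
BBBBBBB
BBBBBBB
BBBBBBB
BBBBBBB
BKKKBBB
BKKKBBR
After op 2 fill(1,5,B) [0 cells changed]:
BBBGBBB
BBBBBBB
BBBBBBB
BBBBBBB
BBBBBBB
BBBBBBB
BBBBBBB
BKKKBBB
BKKKBBR
After op 3 fill(6,0,R) [55 cells changed]:
RRRGRRR
RRRRRRR
RRRRRRR
RRRRRRR
RRRRRRR
RRRRRRR
RRRRRRR
RKKKRRR
RKKKRRR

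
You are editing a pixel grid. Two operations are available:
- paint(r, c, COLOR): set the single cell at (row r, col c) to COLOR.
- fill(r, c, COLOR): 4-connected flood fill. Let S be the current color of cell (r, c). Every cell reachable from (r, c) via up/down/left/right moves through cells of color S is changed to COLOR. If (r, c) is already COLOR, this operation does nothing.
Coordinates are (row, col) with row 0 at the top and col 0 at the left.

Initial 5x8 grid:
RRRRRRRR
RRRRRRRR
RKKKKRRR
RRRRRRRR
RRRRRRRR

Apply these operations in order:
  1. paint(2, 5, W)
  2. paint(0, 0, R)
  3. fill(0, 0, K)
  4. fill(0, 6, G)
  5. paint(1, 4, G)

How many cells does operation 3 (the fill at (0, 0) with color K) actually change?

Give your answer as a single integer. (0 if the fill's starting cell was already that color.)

Answer: 35

Derivation:
After op 1 paint(2,5,W):
RRRRRRRR
RRRRRRRR
RKKKKWRR
RRRRRRRR
RRRRRRRR
After op 2 paint(0,0,R):
RRRRRRRR
RRRRRRRR
RKKKKWRR
RRRRRRRR
RRRRRRRR
After op 3 fill(0,0,K) [35 cells changed]:
KKKKKKKK
KKKKKKKK
KKKKKWKK
KKKKKKKK
KKKKKKKK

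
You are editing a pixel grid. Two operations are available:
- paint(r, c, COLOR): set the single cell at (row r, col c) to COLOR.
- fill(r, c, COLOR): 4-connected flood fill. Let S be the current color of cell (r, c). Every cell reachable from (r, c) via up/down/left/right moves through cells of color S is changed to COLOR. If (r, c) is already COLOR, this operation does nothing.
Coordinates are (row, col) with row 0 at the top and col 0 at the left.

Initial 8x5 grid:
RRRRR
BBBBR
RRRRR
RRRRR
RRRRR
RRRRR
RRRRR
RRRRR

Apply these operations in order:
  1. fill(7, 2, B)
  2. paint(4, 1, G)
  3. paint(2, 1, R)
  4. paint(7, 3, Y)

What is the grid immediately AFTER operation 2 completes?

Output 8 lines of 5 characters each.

Answer: BBBBB
BBBBB
BBBBB
BBBBB
BGBBB
BBBBB
BBBBB
BBBBB

Derivation:
After op 1 fill(7,2,B) [36 cells changed]:
BBBBB
BBBBB
BBBBB
BBBBB
BBBBB
BBBBB
BBBBB
BBBBB
After op 2 paint(4,1,G):
BBBBB
BBBBB
BBBBB
BBBBB
BGBBB
BBBBB
BBBBB
BBBBB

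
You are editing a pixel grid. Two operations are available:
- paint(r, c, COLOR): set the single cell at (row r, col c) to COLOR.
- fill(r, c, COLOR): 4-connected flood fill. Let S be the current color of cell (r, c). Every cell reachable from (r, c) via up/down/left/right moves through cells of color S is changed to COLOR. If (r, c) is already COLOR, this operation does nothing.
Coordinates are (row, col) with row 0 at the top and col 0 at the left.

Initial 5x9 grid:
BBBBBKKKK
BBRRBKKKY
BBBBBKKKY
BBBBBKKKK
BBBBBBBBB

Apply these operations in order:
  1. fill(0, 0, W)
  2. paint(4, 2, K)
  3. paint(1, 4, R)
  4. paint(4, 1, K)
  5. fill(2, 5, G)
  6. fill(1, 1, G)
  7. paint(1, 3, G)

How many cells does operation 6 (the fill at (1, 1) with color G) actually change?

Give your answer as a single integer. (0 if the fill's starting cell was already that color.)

After op 1 fill(0,0,W) [27 cells changed]:
WWWWWKKKK
WWRRWKKKY
WWWWWKKKY
WWWWWKKKK
WWWWWWWWW
After op 2 paint(4,2,K):
WWWWWKKKK
WWRRWKKKY
WWWWWKKKY
WWWWWKKKK
WWKWWWWWW
After op 3 paint(1,4,R):
WWWWWKKKK
WWRRRKKKY
WWWWWKKKY
WWWWWKKKK
WWKWWWWWW
After op 4 paint(4,1,K):
WWWWWKKKK
WWRRRKKKY
WWWWWKKKY
WWWWWKKKK
WKKWWWWWW
After op 5 fill(2,5,G) [14 cells changed]:
WWWWWGGGG
WWRRRGGGY
WWWWWGGGY
WWWWWGGGG
WKKWWWWWW
After op 6 fill(1,1,G) [24 cells changed]:
GGGGGGGGG
GGRRRGGGY
GGGGGGGGY
GGGGGGGGG
GKKGGGGGG

Answer: 24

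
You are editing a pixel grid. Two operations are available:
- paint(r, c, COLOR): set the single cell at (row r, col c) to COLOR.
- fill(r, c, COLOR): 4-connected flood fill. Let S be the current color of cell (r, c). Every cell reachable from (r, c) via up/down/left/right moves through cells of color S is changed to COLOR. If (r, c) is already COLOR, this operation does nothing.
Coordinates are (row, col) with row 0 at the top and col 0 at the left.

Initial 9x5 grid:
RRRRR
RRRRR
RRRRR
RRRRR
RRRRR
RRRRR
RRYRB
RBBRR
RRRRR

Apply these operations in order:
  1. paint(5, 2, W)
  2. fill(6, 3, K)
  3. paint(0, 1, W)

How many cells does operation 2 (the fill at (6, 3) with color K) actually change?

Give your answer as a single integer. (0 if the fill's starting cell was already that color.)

After op 1 paint(5,2,W):
RRRRR
RRRRR
RRRRR
RRRRR
RRRRR
RRWRR
RRYRB
RBBRR
RRRRR
After op 2 fill(6,3,K) [40 cells changed]:
KKKKK
KKKKK
KKKKK
KKKKK
KKKKK
KKWKK
KKYKB
KBBKK
KKKKK

Answer: 40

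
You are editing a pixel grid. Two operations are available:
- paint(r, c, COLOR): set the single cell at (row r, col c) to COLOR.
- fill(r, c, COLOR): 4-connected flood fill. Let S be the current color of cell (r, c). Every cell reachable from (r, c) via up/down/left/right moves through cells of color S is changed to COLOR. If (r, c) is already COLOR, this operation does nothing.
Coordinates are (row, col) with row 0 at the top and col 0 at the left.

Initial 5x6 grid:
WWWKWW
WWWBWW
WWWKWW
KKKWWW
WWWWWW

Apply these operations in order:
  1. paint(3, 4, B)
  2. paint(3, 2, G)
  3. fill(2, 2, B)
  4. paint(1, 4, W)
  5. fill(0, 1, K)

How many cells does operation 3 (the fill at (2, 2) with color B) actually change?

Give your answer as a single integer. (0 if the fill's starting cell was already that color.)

After op 1 paint(3,4,B):
WWWKWW
WWWBWW
WWWKWW
KKKWBW
WWWWWW
After op 2 paint(3,2,G):
WWWKWW
WWWBWW
WWWKWW
KKGWBW
WWWWWW
After op 3 fill(2,2,B) [9 cells changed]:
BBBKWW
BBBBWW
BBBKWW
KKGWBW
WWWWWW

Answer: 9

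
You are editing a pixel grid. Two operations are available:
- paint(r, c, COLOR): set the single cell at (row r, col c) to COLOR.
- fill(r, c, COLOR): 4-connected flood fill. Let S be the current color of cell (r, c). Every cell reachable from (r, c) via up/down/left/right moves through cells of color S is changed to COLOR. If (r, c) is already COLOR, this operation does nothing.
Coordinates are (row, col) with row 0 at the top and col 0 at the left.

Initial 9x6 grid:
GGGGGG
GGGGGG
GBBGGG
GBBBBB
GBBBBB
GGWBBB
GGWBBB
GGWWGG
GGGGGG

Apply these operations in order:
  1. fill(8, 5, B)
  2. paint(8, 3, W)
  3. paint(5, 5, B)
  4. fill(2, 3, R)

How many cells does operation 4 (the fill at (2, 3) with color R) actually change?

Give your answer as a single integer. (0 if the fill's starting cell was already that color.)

After op 1 fill(8,5,B) [32 cells changed]:
BBBBBB
BBBBBB
BBBBBB
BBBBBB
BBBBBB
BBWBBB
BBWBBB
BBWWBB
BBBBBB
After op 2 paint(8,3,W):
BBBBBB
BBBBBB
BBBBBB
BBBBBB
BBBBBB
BBWBBB
BBWBBB
BBWWBB
BBBWBB
After op 3 paint(5,5,B):
BBBBBB
BBBBBB
BBBBBB
BBBBBB
BBBBBB
BBWBBB
BBWBBB
BBWWBB
BBBWBB
After op 4 fill(2,3,R) [49 cells changed]:
RRRRRR
RRRRRR
RRRRRR
RRRRRR
RRRRRR
RRWRRR
RRWRRR
RRWWRR
RRRWRR

Answer: 49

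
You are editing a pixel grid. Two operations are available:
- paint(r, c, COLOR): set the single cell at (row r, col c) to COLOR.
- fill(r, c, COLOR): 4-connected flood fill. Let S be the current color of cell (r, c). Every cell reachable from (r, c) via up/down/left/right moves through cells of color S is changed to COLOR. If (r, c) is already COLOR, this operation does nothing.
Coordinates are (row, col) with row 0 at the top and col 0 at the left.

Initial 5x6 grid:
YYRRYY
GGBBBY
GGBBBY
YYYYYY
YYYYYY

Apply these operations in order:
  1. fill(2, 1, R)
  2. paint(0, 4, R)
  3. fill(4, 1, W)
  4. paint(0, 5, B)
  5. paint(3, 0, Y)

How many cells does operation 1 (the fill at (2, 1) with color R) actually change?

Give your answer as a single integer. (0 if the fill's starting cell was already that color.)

After op 1 fill(2,1,R) [4 cells changed]:
YYRRYY
RRBBBY
RRBBBY
YYYYYY
YYYYYY

Answer: 4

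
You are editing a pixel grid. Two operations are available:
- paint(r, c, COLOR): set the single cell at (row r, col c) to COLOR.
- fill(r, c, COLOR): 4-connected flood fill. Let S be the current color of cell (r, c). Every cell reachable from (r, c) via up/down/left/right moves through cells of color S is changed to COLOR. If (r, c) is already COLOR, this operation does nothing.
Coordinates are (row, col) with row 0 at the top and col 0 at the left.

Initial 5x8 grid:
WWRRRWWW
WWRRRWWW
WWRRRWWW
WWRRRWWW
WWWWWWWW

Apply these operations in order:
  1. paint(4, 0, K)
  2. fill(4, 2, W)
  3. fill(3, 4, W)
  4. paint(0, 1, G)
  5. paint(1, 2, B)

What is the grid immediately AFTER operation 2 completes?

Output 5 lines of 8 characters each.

After op 1 paint(4,0,K):
WWRRRWWW
WWRRRWWW
WWRRRWWW
WWRRRWWW
KWWWWWWW
After op 2 fill(4,2,W) [0 cells changed]:
WWRRRWWW
WWRRRWWW
WWRRRWWW
WWRRRWWW
KWWWWWWW

Answer: WWRRRWWW
WWRRRWWW
WWRRRWWW
WWRRRWWW
KWWWWWWW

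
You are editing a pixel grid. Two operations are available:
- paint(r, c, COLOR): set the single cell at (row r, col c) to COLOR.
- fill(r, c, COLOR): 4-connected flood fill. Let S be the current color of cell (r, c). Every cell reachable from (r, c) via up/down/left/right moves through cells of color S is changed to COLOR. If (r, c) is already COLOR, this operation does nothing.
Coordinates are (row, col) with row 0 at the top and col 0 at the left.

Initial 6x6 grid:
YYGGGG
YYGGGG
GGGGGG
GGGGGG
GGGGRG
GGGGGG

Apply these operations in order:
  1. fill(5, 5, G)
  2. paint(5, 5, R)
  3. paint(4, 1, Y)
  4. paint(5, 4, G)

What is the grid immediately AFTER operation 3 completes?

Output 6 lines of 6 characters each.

After op 1 fill(5,5,G) [0 cells changed]:
YYGGGG
YYGGGG
GGGGGG
GGGGGG
GGGGRG
GGGGGG
After op 2 paint(5,5,R):
YYGGGG
YYGGGG
GGGGGG
GGGGGG
GGGGRG
GGGGGR
After op 3 paint(4,1,Y):
YYGGGG
YYGGGG
GGGGGG
GGGGGG
GYGGRG
GGGGGR

Answer: YYGGGG
YYGGGG
GGGGGG
GGGGGG
GYGGRG
GGGGGR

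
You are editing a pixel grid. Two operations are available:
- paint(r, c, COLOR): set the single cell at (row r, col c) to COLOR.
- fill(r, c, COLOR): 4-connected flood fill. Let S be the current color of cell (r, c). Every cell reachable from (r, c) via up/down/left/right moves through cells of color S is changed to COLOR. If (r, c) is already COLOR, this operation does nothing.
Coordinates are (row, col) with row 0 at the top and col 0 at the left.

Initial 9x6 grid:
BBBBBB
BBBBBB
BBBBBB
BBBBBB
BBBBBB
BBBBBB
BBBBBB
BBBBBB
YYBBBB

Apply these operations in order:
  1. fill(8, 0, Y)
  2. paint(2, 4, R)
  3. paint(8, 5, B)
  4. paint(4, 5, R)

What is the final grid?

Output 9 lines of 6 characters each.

After op 1 fill(8,0,Y) [0 cells changed]:
BBBBBB
BBBBBB
BBBBBB
BBBBBB
BBBBBB
BBBBBB
BBBBBB
BBBBBB
YYBBBB
After op 2 paint(2,4,R):
BBBBBB
BBBBBB
BBBBRB
BBBBBB
BBBBBB
BBBBBB
BBBBBB
BBBBBB
YYBBBB
After op 3 paint(8,5,B):
BBBBBB
BBBBBB
BBBBRB
BBBBBB
BBBBBB
BBBBBB
BBBBBB
BBBBBB
YYBBBB
After op 4 paint(4,5,R):
BBBBBB
BBBBBB
BBBBRB
BBBBBB
BBBBBR
BBBBBB
BBBBBB
BBBBBB
YYBBBB

Answer: BBBBBB
BBBBBB
BBBBRB
BBBBBB
BBBBBR
BBBBBB
BBBBBB
BBBBBB
YYBBBB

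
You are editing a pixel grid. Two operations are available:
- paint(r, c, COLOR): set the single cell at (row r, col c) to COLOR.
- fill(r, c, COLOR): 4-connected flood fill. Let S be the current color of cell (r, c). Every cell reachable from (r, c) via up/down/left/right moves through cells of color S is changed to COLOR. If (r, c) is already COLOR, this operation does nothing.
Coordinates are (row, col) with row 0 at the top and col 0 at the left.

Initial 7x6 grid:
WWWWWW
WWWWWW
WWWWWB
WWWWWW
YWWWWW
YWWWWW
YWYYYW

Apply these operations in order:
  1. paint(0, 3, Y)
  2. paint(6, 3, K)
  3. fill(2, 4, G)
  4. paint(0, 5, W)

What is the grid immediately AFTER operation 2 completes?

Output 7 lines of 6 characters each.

After op 1 paint(0,3,Y):
WWWYWW
WWWWWW
WWWWWB
WWWWWW
YWWWWW
YWWWWW
YWYYYW
After op 2 paint(6,3,K):
WWWYWW
WWWWWW
WWWWWB
WWWWWW
YWWWWW
YWWWWW
YWYKYW

Answer: WWWYWW
WWWWWW
WWWWWB
WWWWWW
YWWWWW
YWWWWW
YWYKYW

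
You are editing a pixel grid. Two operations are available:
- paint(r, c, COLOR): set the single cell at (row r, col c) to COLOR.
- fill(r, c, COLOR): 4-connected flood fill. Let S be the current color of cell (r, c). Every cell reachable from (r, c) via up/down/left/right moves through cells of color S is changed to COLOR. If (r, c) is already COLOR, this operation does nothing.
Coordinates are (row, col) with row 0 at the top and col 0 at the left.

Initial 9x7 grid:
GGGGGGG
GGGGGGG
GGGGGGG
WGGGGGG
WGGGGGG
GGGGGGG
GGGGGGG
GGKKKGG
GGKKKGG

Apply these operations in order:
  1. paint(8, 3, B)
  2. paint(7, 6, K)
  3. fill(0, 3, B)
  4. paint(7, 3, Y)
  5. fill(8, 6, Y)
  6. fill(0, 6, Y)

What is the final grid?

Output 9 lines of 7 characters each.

After op 1 paint(8,3,B):
GGGGGGG
GGGGGGG
GGGGGGG
WGGGGGG
WGGGGGG
GGGGGGG
GGGGGGG
GGKKKGG
GGKBKGG
After op 2 paint(7,6,K):
GGGGGGG
GGGGGGG
GGGGGGG
WGGGGGG
WGGGGGG
GGGGGGG
GGGGGGG
GGKKKGK
GGKBKGG
After op 3 fill(0,3,B) [54 cells changed]:
BBBBBBB
BBBBBBB
BBBBBBB
WBBBBBB
WBBBBBB
BBBBBBB
BBBBBBB
BBKKKBK
BBKBKBB
After op 4 paint(7,3,Y):
BBBBBBB
BBBBBBB
BBBBBBB
WBBBBBB
WBBBBBB
BBBBBBB
BBBBBBB
BBKYKBK
BBKBKBB
After op 5 fill(8,6,Y) [54 cells changed]:
YYYYYYY
YYYYYYY
YYYYYYY
WYYYYYY
WYYYYYY
YYYYYYY
YYYYYYY
YYKYKYK
YYKBKYY
After op 6 fill(0,6,Y) [0 cells changed]:
YYYYYYY
YYYYYYY
YYYYYYY
WYYYYYY
WYYYYYY
YYYYYYY
YYYYYYY
YYKYKYK
YYKBKYY

Answer: YYYYYYY
YYYYYYY
YYYYYYY
WYYYYYY
WYYYYYY
YYYYYYY
YYYYYYY
YYKYKYK
YYKBKYY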